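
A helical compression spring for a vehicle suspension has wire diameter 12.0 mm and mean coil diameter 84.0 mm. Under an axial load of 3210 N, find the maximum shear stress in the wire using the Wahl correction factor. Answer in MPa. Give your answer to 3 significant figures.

482 MPa

Spring index C = D/d = 84.0/12.0 = 7.0000
K_W = (4C−1)/(4C−4) + 0.615/C = 27.000/24.000 + 0.0879 = 1.2129
τ₀ = 8FD/(πd³) = 8·3210·84.0/(π·12.0³) = 2.15712e+06/5428.7 = 397.36 MPa
τ_max = K·τ₀ = 1.2129 × 397.36 = 481.94 MPa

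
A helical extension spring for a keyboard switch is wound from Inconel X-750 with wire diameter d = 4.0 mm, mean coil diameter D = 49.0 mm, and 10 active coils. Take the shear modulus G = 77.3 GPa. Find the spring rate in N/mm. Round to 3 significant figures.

k = Gd⁴/(8D³N_a) = (77.3×10³ × 4.0⁴) / (8 × 49.0³ × 10)
  = 1.97888e+07 / 9.41192e+06 = 2.1025 N/mm

2.10 N/mm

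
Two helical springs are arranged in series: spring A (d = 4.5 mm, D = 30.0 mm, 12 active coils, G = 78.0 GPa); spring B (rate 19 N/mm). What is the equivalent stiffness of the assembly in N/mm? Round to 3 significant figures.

k_A = Gd⁴/(8D³N_a) = (78.0×10³)(4.5⁴)/(8·30.0³·12) = 12.34 N/mm
Series: 1/k_eq = 1/12.34 + 1/19 = 0.13367; k_eq = 7.4811 N/mm

7.48 N/mm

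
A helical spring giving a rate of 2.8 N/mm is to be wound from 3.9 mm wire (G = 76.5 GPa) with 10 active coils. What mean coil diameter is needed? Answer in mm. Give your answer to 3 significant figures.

D = (Gd⁴/(8N_a·k))^(1/3) = (76.5×10³·3.9⁴/(8·10·2.8))^(1/3)
  = (79008.1)^(1/3) = 42.9099 mm

42.9 mm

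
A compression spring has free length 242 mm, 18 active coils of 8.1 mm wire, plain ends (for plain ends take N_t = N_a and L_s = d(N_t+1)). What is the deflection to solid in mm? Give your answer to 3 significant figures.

88.1 mm

N_t = 18; L_s = 8.1·19 = 153.9 mm
δ_solid = L₀ − L_s = 242 − 153.9 = 88.1 mm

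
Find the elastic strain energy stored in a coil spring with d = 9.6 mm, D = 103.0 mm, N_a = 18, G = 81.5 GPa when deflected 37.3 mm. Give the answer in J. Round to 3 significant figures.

3.06 J

k = Gd⁴/(8D³N_a) = (81.5×10³)(9.6⁴)/(8·103.0³·18) = 4.3991 N/mm
U = ½kδ² = 0.5 × 4.3991 × 37.3² = 3060.2 N·mm = 3.0602 J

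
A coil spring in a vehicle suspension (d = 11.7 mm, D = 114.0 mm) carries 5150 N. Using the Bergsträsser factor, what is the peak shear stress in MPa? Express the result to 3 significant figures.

Spring index C = D/d = 114.0/11.7 = 9.7436
K_B = (4C+2)/(4C−3) = 40.974/35.974 = 1.1390
τ₀ = 8FD/(πd³) = 8·5150·114.0/(π·11.7³) = 4.6968e+06/5031.6 = 933.46 MPa
τ_max = K·τ₀ = 1.1390 × 933.46 = 1063.2 MPa

1060 MPa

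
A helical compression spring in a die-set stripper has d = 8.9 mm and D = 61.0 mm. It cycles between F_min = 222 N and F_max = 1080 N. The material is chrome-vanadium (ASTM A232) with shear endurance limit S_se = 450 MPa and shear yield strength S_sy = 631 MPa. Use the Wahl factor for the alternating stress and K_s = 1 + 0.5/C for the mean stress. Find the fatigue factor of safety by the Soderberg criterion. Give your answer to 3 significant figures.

C = D/d = 61.0/8.9 = 6.8539; K_W = (4C−1)/(4C−4)+0.615/C = 1.2178; K_s = 1+0.5/C = 1.0730
F_a = (F_max−F_min)/2 = 429 N; F_m = (F_max+F_min)/2 = 651 N
τ_a = K_W·8F_aD/(πd³) = 1.2178 × 94.527 = 115.12 MPa
τ_m = K_s·8F_mD/(πd³) = 1.0730 × 143.44 = 153.91 MPa
Soderberg: 1/n_f = τ_a/S_se + τ_m/S_sy = 115.12/450 + 153.91/631 = 0.25582 + 0.24391 = 0.49973
n_f = 1/0.49973 = 2.001

2.00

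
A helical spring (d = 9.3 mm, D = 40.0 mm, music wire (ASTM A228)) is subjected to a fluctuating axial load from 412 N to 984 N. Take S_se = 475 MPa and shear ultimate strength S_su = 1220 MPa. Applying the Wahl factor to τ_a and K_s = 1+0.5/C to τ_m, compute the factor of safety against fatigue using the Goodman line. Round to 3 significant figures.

C = D/d = 40.0/9.3 = 4.3011; K_W = (4C−1)/(4C−4)+0.615/C = 1.3702; K_s = 1+0.5/C = 1.1162
F_a = (F_max−F_min)/2 = 286 N; F_m = (F_max+F_min)/2 = 698 N
τ_a = K_W·8F_aD/(πd³) = 1.3702 × 36.217 = 49.625 MPa
τ_m = K_s·8F_mD/(πd³) = 1.1162 × 88.391 = 98.666 MPa
Goodman: 1/n_f = τ_a/S_se + τ_m/S_su = 49.625/475 + 98.666/1220 = 0.10447 + 0.08087 = 0.18535
n_f = 1/0.18535 = 5.395

5.40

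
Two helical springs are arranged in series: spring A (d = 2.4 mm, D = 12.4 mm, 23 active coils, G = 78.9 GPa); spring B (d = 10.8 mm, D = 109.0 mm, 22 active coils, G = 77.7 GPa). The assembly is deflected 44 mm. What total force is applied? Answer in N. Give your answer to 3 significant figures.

k_A = Gd⁴/(8D³N_a) = (78.9×10³)(2.4⁴)/(8·12.4³·23) = 7.4617 N/mm
k_B = Gd⁴/(8D³N_a) = (77.7×10³)(10.8⁴)/(8·109.0³·22) = 4.6379 N/mm
Series: 1/k_eq = 1/7.4617 + 1/4.6379 = 0.34963; k_eq = 2.8602 N/mm
F = k_eq·δ = 2.8602·44 = 125.85 N

126 N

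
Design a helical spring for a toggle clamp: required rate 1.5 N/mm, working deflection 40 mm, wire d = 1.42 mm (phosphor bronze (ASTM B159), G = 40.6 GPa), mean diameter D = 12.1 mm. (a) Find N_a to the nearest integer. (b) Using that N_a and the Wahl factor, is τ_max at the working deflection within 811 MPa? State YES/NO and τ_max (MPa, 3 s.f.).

(a) 8 coils; (b) YES, τ_max = 734 MPa

N_a = Gd⁴/(8D³k) = (40.6×10³)(1.42⁴)/(8·12.1³·1.5) = 7.765 → N_a = 8
Actual rate k = Gd⁴/(8D³·8) = 1.4559 N/mm
Working load F = kδ = 1.4559·40 = 58.238 N
C = 12.1/1.42 = 8.5211; K_W = (4C−1)/(4C−4)+0.615/C = 1.1719
τ_max = K_W·8FD/(πd³) = 1.1719·626.71 = 734.43 MPa
τ_max ≤ 811 MPa → acceptable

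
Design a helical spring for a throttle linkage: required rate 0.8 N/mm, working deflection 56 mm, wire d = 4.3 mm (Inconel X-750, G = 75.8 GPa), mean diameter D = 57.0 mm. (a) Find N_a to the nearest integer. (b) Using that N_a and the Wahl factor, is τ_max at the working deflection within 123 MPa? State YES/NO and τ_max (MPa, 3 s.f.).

N_a = Gd⁴/(8D³k) = (75.8×10³)(4.3⁴)/(8·57.0³·0.8) = 21.86 → N_a = 22
Actual rate k = Gd⁴/(8D³·22) = 0.79507 N/mm
Working load F = kδ = 0.79507·56 = 44.524 N
C = 57.0/4.3 = 13.2558; K_W = (4C−1)/(4C−4)+0.615/C = 1.1076
τ_max = K_W·8FD/(πd³) = 1.1076·81.284 = 90.029 MPa
τ_max ≤ 123 MPa → acceptable

(a) 22 coils; (b) YES, τ_max = 90.0 MPa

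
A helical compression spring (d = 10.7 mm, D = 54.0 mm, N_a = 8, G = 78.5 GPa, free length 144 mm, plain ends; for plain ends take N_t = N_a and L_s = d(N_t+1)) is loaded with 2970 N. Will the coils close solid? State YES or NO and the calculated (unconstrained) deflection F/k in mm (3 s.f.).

k = Gd⁴/(8D³N_a) = (78.5×10³)(10.7⁴)/(8·54.0³·8) = 102.1 N/mm
N_t = 8; L_s = 10.7·9 = 96.3 mm; δ_solid = L₀ − L_s = 144 − 96.3 = 47.7 mm
δ = F/k = 2970/102.1 = 29.088 mm
δ < δ_solid → spring does not go solid

NO, δ = 29.1 mm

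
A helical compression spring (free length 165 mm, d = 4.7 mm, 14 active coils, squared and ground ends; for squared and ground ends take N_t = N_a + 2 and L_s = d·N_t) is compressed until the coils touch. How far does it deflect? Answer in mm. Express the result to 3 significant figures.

N_t = 16; L_s = 4.7·16 = 75.2 mm
δ_solid = L₀ − L_s = 165 − 75.2 = 89.8 mm

89.8 mm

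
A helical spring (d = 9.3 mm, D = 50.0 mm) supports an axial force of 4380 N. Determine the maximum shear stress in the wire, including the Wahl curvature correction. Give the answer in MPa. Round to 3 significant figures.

Spring index C = D/d = 50.0/9.3 = 5.3763
K_W = (4C−1)/(4C−4) + 0.615/C = 20.505/17.505 + 0.1144 = 1.2858
τ₀ = 8FD/(πd³) = 8·4380·50.0/(π·9.3³) = 1.752e+06/2527 = 693.32 MPa
τ_max = K·τ₀ = 1.2858 × 693.32 = 891.45 MPa

891 MPa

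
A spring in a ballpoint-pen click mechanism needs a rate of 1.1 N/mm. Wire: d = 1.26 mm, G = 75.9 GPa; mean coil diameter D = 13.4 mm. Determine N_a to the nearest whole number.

9

N_a = Gd⁴/(8D³k) = (75.9×10³ × 1.26⁴)/(8 × 13.4³ × 1.1)
    = 191304 / 21173.7 = 9.035 → 9 coils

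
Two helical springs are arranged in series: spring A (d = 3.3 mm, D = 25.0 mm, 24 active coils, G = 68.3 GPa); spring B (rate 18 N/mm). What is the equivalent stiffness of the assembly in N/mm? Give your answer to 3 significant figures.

k_A = Gd⁴/(8D³N_a) = (68.3×10³)(3.3⁴)/(8·25.0³·24) = 2.6999 N/mm
Series: 1/k_eq = 1/2.6999 + 1/18 = 0.42593; k_eq = 2.3478 N/mm

2.35 N/mm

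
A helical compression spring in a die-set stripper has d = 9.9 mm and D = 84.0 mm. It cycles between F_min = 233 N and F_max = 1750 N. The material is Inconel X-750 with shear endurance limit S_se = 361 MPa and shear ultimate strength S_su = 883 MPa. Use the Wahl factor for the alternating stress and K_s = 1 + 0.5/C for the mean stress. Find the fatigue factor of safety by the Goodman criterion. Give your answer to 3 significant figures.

C = D/d = 84.0/9.9 = 8.4848; K_W = (4C−1)/(4C−4)+0.615/C = 1.1727; K_s = 1+0.5/C = 1.0589
F_a = (F_max−F_min)/2 = 758.5 N; F_m = (F_max+F_min)/2 = 991.5 N
τ_a = K_W·8F_aD/(πd³) = 1.1727 × 167.21 = 196.09 MPa
τ_m = K_s·8F_mD/(πd³) = 1.0589 × 218.58 = 231.46 MPa
Goodman: 1/n_f = τ_a/S_se + τ_m/S_su = 196.09/361 + 231.46/883 = 0.54318 + 0.26213 = 0.80531
n_f = 1/0.80531 = 1.242

1.24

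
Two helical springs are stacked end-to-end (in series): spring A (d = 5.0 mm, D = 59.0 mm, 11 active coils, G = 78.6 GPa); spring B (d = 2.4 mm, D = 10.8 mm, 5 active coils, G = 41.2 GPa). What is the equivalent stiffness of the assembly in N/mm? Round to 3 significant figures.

2.47 N/mm

k_A = Gd⁴/(8D³N_a) = (78.6×10³)(5.0⁴)/(8·59.0³·11) = 2.7181 N/mm
k_B = Gd⁴/(8D³N_a) = (41.2×10³)(2.4⁴)/(8·10.8³·5) = 27.128 N/mm
Series: 1/k_eq = 1/2.7181 + 1/27.128 = 0.40477; k_eq = 2.4705 N/mm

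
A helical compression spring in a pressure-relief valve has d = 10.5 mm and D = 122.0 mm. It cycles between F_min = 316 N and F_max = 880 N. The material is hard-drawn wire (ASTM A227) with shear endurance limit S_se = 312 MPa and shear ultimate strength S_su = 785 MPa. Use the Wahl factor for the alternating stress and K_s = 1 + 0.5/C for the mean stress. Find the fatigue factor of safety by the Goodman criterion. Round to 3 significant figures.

C = D/d = 122.0/10.5 = 11.6190; K_W = (4C−1)/(4C−4)+0.615/C = 1.1236; K_s = 1+0.5/C = 1.0430
F_a = (F_max−F_min)/2 = 282 N; F_m = (F_max+F_min)/2 = 598 N
τ_a = K_W·8F_aD/(πd³) = 1.1236 × 75.68 = 85.031 MPa
τ_m = K_s·8F_mD/(πd³) = 1.0430 × 160.48 = 167.39 MPa
Goodman: 1/n_f = τ_a/S_se + τ_m/S_su = 85.031/312 + 167.39/785 = 0.27253 + 0.21324 = 0.48577
n_f = 1/0.48577 = 2.059

2.06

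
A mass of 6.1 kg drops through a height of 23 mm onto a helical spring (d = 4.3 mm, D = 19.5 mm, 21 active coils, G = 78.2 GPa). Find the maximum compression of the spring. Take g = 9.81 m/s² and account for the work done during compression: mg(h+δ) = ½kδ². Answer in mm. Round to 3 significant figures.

k = Gd⁴/(8D³N_a) = (78.2×10³)(4.3⁴)/(8·19.5³·21) = 21.462 N/mm
W = mg = 6.1 × 9.81 = 59.841 N
½kδ² − Wδ − Wh = 0 → δ = (W + √(W² + 2kWh))/k
δ = (59.841 + √(3580.9 + 59077.8))/21.462 = (59.841 + 250.32)/21.462 = 14.452 mm

14.5 mm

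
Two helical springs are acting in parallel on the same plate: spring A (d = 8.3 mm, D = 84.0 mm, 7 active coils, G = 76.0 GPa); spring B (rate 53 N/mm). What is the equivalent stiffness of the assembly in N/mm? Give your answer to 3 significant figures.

k_A = Gd⁴/(8D³N_a) = (76.0×10³)(8.3⁴)/(8·84.0³·7) = 10.867 N/mm
Parallel: k_eq = 10.867 + 53 = 63.867 N/mm

63.9 N/mm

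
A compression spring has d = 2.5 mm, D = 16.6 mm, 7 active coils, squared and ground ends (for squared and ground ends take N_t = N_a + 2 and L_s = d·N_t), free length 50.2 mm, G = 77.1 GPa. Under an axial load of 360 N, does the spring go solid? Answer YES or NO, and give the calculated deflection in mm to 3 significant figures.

YES, δ = 30.6 mm

k = Gd⁴/(8D³N_a) = (77.1×10³)(2.5⁴)/(8·16.6³·7) = 11.757 N/mm
N_t = 9; L_s = 2.5·9 = 22.5 mm; δ_solid = L₀ − L_s = 50.2 − 22.5 = 27.7 mm
δ = F/k = 360/11.757 = 30.62 mm
δ ≥ δ_solid → spring goes solid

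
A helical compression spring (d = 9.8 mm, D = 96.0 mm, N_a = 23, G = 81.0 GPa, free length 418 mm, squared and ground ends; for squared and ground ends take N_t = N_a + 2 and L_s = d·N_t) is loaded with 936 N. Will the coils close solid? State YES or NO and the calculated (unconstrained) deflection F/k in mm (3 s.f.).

YES, δ = 204 mm

k = Gd⁴/(8D³N_a) = (81.0×10³)(9.8⁴)/(8·96.0³·23) = 4.5894 N/mm
N_t = 25; L_s = 9.8·25 = 245 mm; δ_solid = L₀ − L_s = 418 − 245 = 173 mm
δ = F/k = 936/4.5894 = 203.95 mm
δ ≥ δ_solid → spring goes solid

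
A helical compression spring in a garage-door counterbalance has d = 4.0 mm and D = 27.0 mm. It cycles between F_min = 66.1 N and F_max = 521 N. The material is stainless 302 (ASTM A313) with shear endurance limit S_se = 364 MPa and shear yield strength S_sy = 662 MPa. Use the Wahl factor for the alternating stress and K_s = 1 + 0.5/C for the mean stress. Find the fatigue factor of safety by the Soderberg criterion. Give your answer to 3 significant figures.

0.751

C = D/d = 27.0/4.0 = 6.7500; K_W = (4C−1)/(4C−4)+0.615/C = 1.2215; K_s = 1+0.5/C = 1.0741
F_a = (F_max−F_min)/2 = 227.45 N; F_m = (F_max+F_min)/2 = 293.55 N
τ_a = K_W·8F_aD/(πd³) = 1.2215 × 244.35 = 298.48 MPa
τ_m = K_s·8F_mD/(πd³) = 1.0741 × 315.36 = 338.72 MPa
Soderberg: 1/n_f = τ_a/S_se + τ_m/S_sy = 298.48/364 + 338.72/662 = 0.82001 + 0.51166 = 1.3317
n_f = 1/1.3317 = 0.7509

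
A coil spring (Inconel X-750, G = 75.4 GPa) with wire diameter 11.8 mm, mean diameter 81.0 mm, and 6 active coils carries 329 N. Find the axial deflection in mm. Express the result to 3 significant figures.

5.74 mm

k = Gd⁴/(8D³N_a) = (75.4×10³)(11.8⁴)/(8·81.0³·6) = 57.306 N/mm
δ = F/k = 329 / 57.306 = 5.7411 mm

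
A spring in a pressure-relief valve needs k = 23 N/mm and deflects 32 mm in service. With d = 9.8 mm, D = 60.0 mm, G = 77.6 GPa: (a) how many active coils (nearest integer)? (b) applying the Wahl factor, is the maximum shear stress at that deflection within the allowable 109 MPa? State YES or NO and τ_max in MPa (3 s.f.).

N_a = Gd⁴/(8D³k) = (77.6×10³)(9.8⁴)/(8·60.0³·23) = 18.01 → N_a = 18
Actual rate k = Gd⁴/(8D³·18) = 23.012 N/mm
Working load F = kδ = 23.012·32 = 736.38 N
C = 60.0/9.8 = 6.1224; K_W = (4C−1)/(4C−4)+0.615/C = 1.2469
τ_max = K_W·8FD/(πd³) = 1.2469·119.54 = 149.05 MPa
τ_max > 109 MPa → exceeds allowable

(a) 18 coils; (b) NO, τ_max = 149 MPa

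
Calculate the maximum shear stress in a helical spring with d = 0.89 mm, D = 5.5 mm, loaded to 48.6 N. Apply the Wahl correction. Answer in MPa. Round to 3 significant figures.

1200 MPa

Spring index C = D/d = 5.5/0.89 = 6.1798
K_W = (4C−1)/(4C−4) + 0.615/C = 23.719/20.719 + 0.0995 = 1.2443
τ₀ = 8FD/(πd³) = 8·48.6·5.5/(π·0.89³) = 2138.4/2.2147 = 965.54 MPa
τ_max = K·τ₀ = 1.2443 × 965.54 = 1201.4 MPa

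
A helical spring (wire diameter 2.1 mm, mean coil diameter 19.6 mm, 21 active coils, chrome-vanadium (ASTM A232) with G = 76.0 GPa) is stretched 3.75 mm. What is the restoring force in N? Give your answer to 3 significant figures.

4.38 N

k = Gd⁴/(8D³N_a) = (76.0×10³)(2.1⁴)/(8·19.6³·21) = 1.1685 N/mm
F = k·δ = 1.1685 × 3.75 = 4.3817 N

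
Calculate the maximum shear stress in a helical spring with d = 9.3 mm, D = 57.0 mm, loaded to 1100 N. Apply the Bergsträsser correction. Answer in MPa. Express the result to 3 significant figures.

245 MPa

Spring index C = D/d = 57.0/9.3 = 6.1290
K_B = (4C+2)/(4C−3) = 26.516/21.516 = 1.2324
τ₀ = 8FD/(πd³) = 8·1100·57.0/(π·9.3³) = 501600/2527 = 198.5 MPa
τ_max = K·τ₀ = 1.2324 × 198.5 = 244.63 MPa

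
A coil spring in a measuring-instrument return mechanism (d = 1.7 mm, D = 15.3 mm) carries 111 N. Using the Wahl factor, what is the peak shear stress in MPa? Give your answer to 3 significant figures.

1020 MPa

Spring index C = D/d = 15.3/1.7 = 9.0000
K_W = (4C−1)/(4C−4) + 0.615/C = 35.000/32.000 + 0.0683 = 1.1621
τ₀ = 8FD/(πd³) = 8·111·15.3/(π·1.7³) = 13586.4/15.435 = 880.25 MPa
τ_max = K·τ₀ = 1.1621 × 880.25 = 1022.9 MPa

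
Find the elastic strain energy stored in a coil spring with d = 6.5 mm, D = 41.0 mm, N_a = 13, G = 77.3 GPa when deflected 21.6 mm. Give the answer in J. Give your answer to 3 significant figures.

4.49 J

k = Gd⁴/(8D³N_a) = (77.3×10³)(6.5⁴)/(8·41.0³·13) = 19.251 N/mm
U = ½kδ² = 0.5 × 19.251 × 21.6² = 4490.8 N·mm = 4.4908 J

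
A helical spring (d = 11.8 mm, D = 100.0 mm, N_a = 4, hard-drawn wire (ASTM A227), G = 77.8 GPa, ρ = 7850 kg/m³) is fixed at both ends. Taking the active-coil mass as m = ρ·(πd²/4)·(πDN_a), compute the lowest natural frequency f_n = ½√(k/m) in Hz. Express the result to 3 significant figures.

105 Hz

k = Gd⁴/(8D³N_a) = (77.8×10³)(11.8⁴)/(8·100.0³·4) = 47.137 N/mm = 47137 N/m
Wire length L = πDN_a = π·100.0·4 = 1256.6 mm
m = ρ·(πd²/4)·L = 7850 × 109.36×10⁻⁶ m² × 1.2566 m = 1.0788 kg
f_n = ½√(k/m) = 0.5·√(47137/1.0788) = 0.5·√(43694) = 104.52 Hz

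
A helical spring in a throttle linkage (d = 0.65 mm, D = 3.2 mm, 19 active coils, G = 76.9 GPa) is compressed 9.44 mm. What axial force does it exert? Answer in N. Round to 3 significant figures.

26.0 N

k = Gd⁴/(8D³N_a) = (76.9×10³)(0.65⁴)/(8·3.2³·19) = 2.756 N/mm
F = k·δ = 2.756 × 9.44 = 26.017 N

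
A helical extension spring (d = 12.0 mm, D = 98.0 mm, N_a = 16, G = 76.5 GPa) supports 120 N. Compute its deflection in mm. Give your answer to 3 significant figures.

k = Gd⁴/(8D³N_a) = (76.5×10³)(12.0⁴)/(8·98.0³·16) = 13.167 N/mm
δ = F/k = 120 / 13.167 = 9.1135 mm

9.11 mm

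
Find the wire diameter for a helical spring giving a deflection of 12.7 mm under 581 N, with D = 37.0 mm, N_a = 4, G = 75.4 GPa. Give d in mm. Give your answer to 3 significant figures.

Required rate k = F/δ = 581/12.7 = 45.748 N/mm
d = (8D³N_a·k / G)^(1/4) = (8·37.0³·4·45.748 / (75.4×10³))^0.25
  = (983.46)^0.25 = 5.6000 mm

5.60 mm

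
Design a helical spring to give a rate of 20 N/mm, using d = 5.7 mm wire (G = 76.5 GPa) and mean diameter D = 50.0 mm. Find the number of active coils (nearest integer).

4

N_a = Gd⁴/(8D³k) = (76.5×10³ × 5.7⁴)/(8 × 50.0³ × 20)
    = 8.07534e+07 / 2e+07 = 4.038 → 4 coils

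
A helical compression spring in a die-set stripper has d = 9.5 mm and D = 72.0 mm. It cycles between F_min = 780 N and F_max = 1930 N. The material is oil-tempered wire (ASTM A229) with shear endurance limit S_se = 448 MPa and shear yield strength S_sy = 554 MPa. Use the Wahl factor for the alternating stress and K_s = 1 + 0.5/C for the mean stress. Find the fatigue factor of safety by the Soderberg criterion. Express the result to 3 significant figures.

C = D/d = 72.0/9.5 = 7.5789; K_W = (4C−1)/(4C−4)+0.615/C = 1.1951; K_s = 1+0.5/C = 1.0660
F_a = (F_max−F_min)/2 = 575 N; F_m = (F_max+F_min)/2 = 1355 N
τ_a = K_W·8F_aD/(πd³) = 1.1951 × 122.96 = 146.96 MPa
τ_m = K_s·8F_mD/(πd³) = 1.0660 × 289.76 = 308.88 MPa
Soderberg: 1/n_f = τ_a/S_se + τ_m/S_sy = 146.96/448 + 308.88/554 = 0.32803 + 0.55754 = 0.88557
n_f = 1/0.88557 = 1.129

1.13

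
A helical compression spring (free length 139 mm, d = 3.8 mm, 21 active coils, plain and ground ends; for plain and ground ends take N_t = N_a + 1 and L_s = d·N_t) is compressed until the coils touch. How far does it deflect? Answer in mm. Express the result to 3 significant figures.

55.4 mm

N_t = 22; L_s = 3.8·22 = 83.6 mm
δ_solid = L₀ − L_s = 139 − 83.6 = 55.4 mm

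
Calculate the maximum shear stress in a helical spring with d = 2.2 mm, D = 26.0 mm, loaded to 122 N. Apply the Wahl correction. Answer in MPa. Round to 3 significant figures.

851 MPa

Spring index C = D/d = 26.0/2.2 = 11.8182
K_W = (4C−1)/(4C−4) + 0.615/C = 46.273/43.273 + 0.0520 = 1.1214
τ₀ = 8FD/(πd³) = 8·122·26.0/(π·2.2³) = 25376/33.452 = 758.59 MPa
τ_max = K·τ₀ = 1.1214 × 758.59 = 850.65 MPa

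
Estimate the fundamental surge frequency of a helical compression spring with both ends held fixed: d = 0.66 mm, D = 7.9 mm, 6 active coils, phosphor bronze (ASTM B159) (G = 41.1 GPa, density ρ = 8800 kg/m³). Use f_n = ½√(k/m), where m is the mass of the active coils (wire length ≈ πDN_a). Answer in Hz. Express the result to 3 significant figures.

429 Hz

k = Gd⁴/(8D³N_a) = (41.1×10³)(0.66⁴)/(8·7.9³·6) = 0.32953 N/mm = 329.53 N/m
Wire length L = πDN_a = π·7.9·6 = 148.91 mm
m = ρ·(πd²/4)·L = 8800 × 0.34212×10⁻⁶ m² × 0.14891 m = 0.00044832 kg
f_n = ½√(k/m) = 0.5·√(329.53/0.00044832) = 0.5·√(7.3503e+05) = 428.67 Hz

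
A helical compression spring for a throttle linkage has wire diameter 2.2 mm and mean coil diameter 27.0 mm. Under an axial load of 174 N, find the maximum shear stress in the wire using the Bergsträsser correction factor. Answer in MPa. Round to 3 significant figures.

Spring index C = D/d = 27.0/2.2 = 12.2727
K_B = (4C+2)/(4C−3) = 51.091/46.091 = 1.1085
τ₀ = 8FD/(πd³) = 8·174·27.0/(π·2.2³) = 37584/33.452 = 1123.5 MPa
τ_max = K·τ₀ = 1.1085 × 1123.5 = 1245.4 MPa

1250 MPa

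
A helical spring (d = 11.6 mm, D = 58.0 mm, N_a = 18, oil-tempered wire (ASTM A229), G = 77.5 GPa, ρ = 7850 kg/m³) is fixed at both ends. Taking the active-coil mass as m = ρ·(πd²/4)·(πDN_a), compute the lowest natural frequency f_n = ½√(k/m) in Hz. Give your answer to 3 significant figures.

k = Gd⁴/(8D³N_a) = (77.5×10³)(11.6⁴)/(8·58.0³·18) = 49.944 N/mm = 49944 N/m
Wire length L = πDN_a = π·58.0·18 = 3279.8 mm
m = ρ·(πd²/4)·L = 7850 × 105.68×10⁻⁶ m² × 3.2798 m = 2.721 kg
f_n = ½√(k/m) = 0.5·√(49944/2.721) = 0.5·√(18355) = 67.741 Hz

67.7 Hz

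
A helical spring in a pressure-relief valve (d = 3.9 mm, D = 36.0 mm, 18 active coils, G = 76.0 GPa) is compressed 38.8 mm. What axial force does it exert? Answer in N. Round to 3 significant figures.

102 N

k = Gd⁴/(8D³N_a) = (76.0×10³)(3.9⁴)/(8·36.0³·18) = 2.617 N/mm
F = k·δ = 2.617 × 38.8 = 101.54 N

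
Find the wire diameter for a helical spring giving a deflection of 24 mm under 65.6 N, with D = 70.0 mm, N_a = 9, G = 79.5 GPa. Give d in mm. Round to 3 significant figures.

5.40 mm

Required rate k = F/δ = 65.6/24 = 2.7333 N/mm
d = (8D³N_a·k / G)^(1/4) = (8·70.0³·9·2.7333 / (79.5×10³))^0.25
  = (849.09)^0.25 = 5.3981 mm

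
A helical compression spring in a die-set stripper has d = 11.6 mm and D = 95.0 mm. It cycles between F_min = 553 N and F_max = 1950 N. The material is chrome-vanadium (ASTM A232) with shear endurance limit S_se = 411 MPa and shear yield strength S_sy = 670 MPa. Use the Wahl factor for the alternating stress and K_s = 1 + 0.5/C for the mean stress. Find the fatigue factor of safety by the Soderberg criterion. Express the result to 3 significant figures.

1.62

C = D/d = 95.0/11.6 = 8.1897; K_W = (4C−1)/(4C−4)+0.615/C = 1.1794; K_s = 1+0.5/C = 1.0611
F_a = (F_max−F_min)/2 = 698.5 N; F_m = (F_max+F_min)/2 = 1251.5 N
τ_a = K_W·8F_aD/(πd³) = 1.1794 × 108.26 = 127.68 MPa
τ_m = K_s·8F_mD/(πd³) = 1.0611 × 193.96 = 205.81 MPa
Soderberg: 1/n_f = τ_a/S_se + τ_m/S_sy = 127.68/411 + 205.81/670 = 0.31066 + 0.30717 = 0.61783
n_f = 1/0.61783 = 1.619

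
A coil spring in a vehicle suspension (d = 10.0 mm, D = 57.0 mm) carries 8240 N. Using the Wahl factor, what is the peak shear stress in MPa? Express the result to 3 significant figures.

Spring index C = D/d = 57.0/10.0 = 5.7000
K_W = (4C−1)/(4C−4) + 0.615/C = 21.800/18.800 + 0.1079 = 1.2675
τ₀ = 8FD/(πd³) = 8·8240·57.0/(π·10.0³) = 3.75744e+06/3141.6 = 1196 MPa
τ_max = K·τ₀ = 1.2675 × 1196 = 1515.9 MPa

1520 MPa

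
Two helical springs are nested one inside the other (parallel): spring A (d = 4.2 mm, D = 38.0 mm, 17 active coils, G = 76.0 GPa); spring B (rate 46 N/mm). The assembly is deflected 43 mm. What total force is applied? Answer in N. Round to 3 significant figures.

2110 N

k_A = Gd⁴/(8D³N_a) = (76.0×10³)(4.2⁴)/(8·38.0³·17) = 3.169 N/mm
Parallel: k_eq = 3.169 + 46 = 49.169 N/mm
F = k_eq·δ = 49.169·43 = 2114.3 N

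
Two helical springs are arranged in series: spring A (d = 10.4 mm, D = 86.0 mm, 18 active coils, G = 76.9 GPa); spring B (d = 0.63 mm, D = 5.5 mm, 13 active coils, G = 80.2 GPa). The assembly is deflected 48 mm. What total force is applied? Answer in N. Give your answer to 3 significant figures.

32.6 N

k_A = Gd⁴/(8D³N_a) = (76.9×10³)(10.4⁴)/(8·86.0³·18) = 9.822 N/mm
k_B = Gd⁴/(8D³N_a) = (80.2×10³)(0.63⁴)/(8·5.5³·13) = 0.73016 N/mm
Series: 1/k_eq = 1/9.822 + 1/0.73016 = 1.4714; k_eq = 0.67963 N/mm
F = k_eq·δ = 0.67963·48 = 32.622 N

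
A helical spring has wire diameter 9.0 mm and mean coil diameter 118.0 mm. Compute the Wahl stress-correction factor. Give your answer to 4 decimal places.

C = D/d = 118.0/9.0 = 13.1111
K_W = (4C−1)/(4C−4) + 0.615/C = 51.444/48.444 + 0.0469 = 1.1088

1.1088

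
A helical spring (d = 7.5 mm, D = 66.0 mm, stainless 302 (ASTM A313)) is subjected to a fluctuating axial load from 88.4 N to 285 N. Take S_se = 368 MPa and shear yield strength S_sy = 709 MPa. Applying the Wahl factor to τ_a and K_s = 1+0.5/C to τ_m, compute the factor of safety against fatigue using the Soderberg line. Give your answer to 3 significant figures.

4.26

C = D/d = 66.0/7.5 = 8.8000; K_W = (4C−1)/(4C−4)+0.615/C = 1.1660; K_s = 1+0.5/C = 1.0568
F_a = (F_max−F_min)/2 = 98.3 N; F_m = (F_max+F_min)/2 = 186.7 N
τ_a = K_W·8F_aD/(πd³) = 1.1660 × 39.161 = 45.663 MPa
τ_m = K_s·8F_mD/(πd³) = 1.0568 × 74.378 = 78.604 MPa
Soderberg: 1/n_f = τ_a/S_se + τ_m/S_sy = 45.663/368 + 78.604/709 = 0.12409 + 0.11087 = 0.23495
n_f = 1/0.23495 = 4.256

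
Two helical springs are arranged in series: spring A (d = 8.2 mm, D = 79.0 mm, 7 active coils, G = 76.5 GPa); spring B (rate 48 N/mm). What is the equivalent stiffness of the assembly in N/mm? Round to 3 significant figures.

k_A = Gd⁴/(8D³N_a) = (76.5×10³)(8.2⁴)/(8·79.0³·7) = 12.527 N/mm
Series: 1/k_eq = 1/12.527 + 1/48 = 0.10066; k_eq = 9.9344 N/mm

9.93 N/mm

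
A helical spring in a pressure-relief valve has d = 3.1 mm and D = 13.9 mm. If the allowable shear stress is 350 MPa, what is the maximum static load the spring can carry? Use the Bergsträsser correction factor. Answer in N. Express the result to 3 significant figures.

221 N

C = D/d = 13.9/3.1 = 4.4839
K_B = (4C+2)/(4C−3) = 19.935/14.935 = 1.3348
τ_max = K·8FD/(πd³) → F_max = τ_allow·πd³/(8DK)
F_max = 350·π·3.1³/(8·13.9·1.3348) = 32757/148.43 = 220.69 N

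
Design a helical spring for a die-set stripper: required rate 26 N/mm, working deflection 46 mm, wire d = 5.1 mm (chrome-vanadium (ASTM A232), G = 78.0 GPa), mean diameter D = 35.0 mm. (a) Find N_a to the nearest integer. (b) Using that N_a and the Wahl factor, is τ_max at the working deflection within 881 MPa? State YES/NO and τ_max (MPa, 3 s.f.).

N_a = Gd⁴/(8D³k) = (78.0×10³)(5.1⁴)/(8·35.0³·26) = 5.917 → N_a = 6
Actual rate k = Gd⁴/(8D³·6) = 25.641 N/mm
Working load F = kδ = 25.641·46 = 1179.5 N
C = 35.0/5.1 = 6.8627; K_W = (4C−1)/(4C−4)+0.615/C = 1.2175
τ_max = K_W·8FD/(πd³) = 1.2175·792.47 = 964.87 MPa
τ_max > 881 MPa → exceeds allowable

(a) 6 coils; (b) NO, τ_max = 965 MPa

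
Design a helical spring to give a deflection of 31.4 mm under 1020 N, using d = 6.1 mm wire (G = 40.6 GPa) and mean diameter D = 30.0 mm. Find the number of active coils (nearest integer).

Required rate k = F/δ = 1020/31.4 = 32.484 N/mm
N_a = Gd⁴/(8D³k) = (40.6×10³ × 6.1⁴)/(8 × 30.0³ × 32.484)
    = 5.62141e+07 / 7.01656e+06 = 8.012 → 8 coils

8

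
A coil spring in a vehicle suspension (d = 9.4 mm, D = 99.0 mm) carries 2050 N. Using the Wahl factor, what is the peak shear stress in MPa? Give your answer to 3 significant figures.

708 MPa

Spring index C = D/d = 99.0/9.4 = 10.5319
K_W = (4C−1)/(4C−4) + 0.615/C = 41.128/38.128 + 0.0584 = 1.1371
τ₀ = 8FD/(πd³) = 8·2050·99.0/(π·9.4³) = 1.6236e+06/2609.4 = 622.22 MPa
τ_max = K·τ₀ = 1.1371 × 622.22 = 707.51 MPa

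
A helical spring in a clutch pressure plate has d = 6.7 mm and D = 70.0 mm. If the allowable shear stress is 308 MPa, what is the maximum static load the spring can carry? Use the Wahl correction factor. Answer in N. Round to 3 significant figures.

457 N

C = D/d = 70.0/6.7 = 10.4478
K_W = (4C−1)/(4C−4) + 0.615/C = 40.791/37.791 + 0.0589 = 1.1382
τ_max = K·8FD/(πd³) → F_max = τ_allow·πd³/(8DK)
F_max = 308·π·6.7³/(8·70.0·1.1382) = 2.9102e+05/637.42 = 456.56 N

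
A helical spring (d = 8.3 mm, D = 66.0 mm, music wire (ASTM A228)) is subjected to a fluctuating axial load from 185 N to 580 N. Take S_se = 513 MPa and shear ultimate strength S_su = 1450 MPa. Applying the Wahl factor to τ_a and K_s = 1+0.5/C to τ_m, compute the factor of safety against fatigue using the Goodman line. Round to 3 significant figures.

4.62

C = D/d = 66.0/8.3 = 7.9518; K_W = (4C−1)/(4C−4)+0.615/C = 1.1852; K_s = 1+0.5/C = 1.0629
F_a = (F_max−F_min)/2 = 197.5 N; F_m = (F_max+F_min)/2 = 382.5 N
τ_a = K_W·8F_aD/(πd³) = 1.1852 × 58.052 = 68.805 MPa
τ_m = K_s·8F_mD/(πd³) = 1.0629 × 112.43 = 119.5 MPa
Goodman: 1/n_f = τ_a/S_se + τ_m/S_su = 68.805/513 + 119.5/1450 = 0.13412 + 0.08241 = 0.21654
n_f = 1/0.21654 = 4.618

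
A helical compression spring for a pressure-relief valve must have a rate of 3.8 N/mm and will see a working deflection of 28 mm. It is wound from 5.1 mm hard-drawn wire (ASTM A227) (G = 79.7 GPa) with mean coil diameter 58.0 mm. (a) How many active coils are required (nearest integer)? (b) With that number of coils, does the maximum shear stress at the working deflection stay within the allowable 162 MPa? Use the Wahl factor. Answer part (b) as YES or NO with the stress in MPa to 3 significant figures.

(a) 9 coils; (b) YES, τ_max = 135 MPa

N_a = Gd⁴/(8D³k) = (79.7×10³)(5.1⁴)/(8·58.0³·3.8) = 9.09 → N_a = 9
Actual rate k = Gd⁴/(8D³·9) = 3.8382 N/mm
Working load F = kδ = 3.8382·28 = 107.47 N
C = 58.0/5.1 = 11.3725; K_W = (4C−1)/(4C−4)+0.615/C = 1.1264
τ_max = K_W·8FD/(πd³) = 1.1264·119.66 = 134.78 MPa
τ_max ≤ 162 MPa → acceptable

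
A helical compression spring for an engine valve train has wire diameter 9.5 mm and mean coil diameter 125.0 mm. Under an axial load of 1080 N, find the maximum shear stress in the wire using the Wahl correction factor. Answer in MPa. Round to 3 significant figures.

444 MPa

Spring index C = D/d = 125.0/9.5 = 13.1579
K_W = (4C−1)/(4C−4) + 0.615/C = 51.632/48.632 + 0.0467 = 1.1084
τ₀ = 8FD/(πd³) = 8·1080·125.0/(π·9.5³) = 1.08e+06/2693.5 = 400.96 MPa
τ_max = K·τ₀ = 1.1084 × 400.96 = 444.44 MPa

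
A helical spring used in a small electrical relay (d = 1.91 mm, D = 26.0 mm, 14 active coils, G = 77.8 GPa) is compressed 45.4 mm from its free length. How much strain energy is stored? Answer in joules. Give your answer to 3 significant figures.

0.542 J

k = Gd⁴/(8D³N_a) = (77.8×10³)(1.91⁴)/(8·26.0³·14) = 0.52599 N/mm
U = ½kδ² = 0.5 × 0.52599 × 45.4² = 542.07 N·mm = 0.54207 J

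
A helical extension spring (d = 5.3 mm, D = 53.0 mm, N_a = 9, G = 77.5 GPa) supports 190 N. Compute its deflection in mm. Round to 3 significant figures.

k = Gd⁴/(8D³N_a) = (77.5×10³)(5.3⁴)/(8·53.0³·9) = 5.7049 N/mm
δ = F/k = 190 / 5.7049 = 33.305 mm

33.3 mm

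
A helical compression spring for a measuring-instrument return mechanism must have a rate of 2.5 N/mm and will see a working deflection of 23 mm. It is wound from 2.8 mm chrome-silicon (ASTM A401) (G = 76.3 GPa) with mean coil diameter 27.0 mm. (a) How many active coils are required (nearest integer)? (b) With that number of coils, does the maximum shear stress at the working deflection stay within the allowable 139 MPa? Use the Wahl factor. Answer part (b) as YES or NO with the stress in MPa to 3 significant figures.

(a) 12 coils; (b) NO, τ_max = 206 MPa

N_a = Gd⁴/(8D³k) = (76.3×10³)(2.8⁴)/(8·27.0³·2.5) = 11.91 → N_a = 12
Actual rate k = Gd⁴/(8D³·12) = 2.482 N/mm
Working load F = kδ = 2.482·23 = 57.085 N
C = 27.0/2.8 = 9.6429; K_W = (4C−1)/(4C−4)+0.615/C = 1.1506
τ_max = K_W·8FD/(πd³) = 1.1506·178.79 = 205.71 MPa
τ_max > 139 MPa → exceeds allowable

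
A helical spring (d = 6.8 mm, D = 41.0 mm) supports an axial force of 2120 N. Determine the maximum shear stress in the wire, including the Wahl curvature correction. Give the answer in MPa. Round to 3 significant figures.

Spring index C = D/d = 41.0/6.8 = 6.0294
K_W = (4C−1)/(4C−4) + 0.615/C = 23.118/20.118 + 0.1020 = 1.2511
τ₀ = 8FD/(πd³) = 8·2120·41.0/(π·6.8³) = 695360/987.82 = 703.94 MPa
τ_max = K·τ₀ = 1.2511 × 703.94 = 880.71 MPa

881 MPa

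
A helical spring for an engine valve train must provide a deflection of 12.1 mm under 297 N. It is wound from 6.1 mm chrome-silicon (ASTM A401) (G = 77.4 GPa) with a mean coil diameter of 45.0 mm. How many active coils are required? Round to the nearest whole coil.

Required rate k = F/δ = 297/12.1 = 24.545 N/mm
N_a = Gd⁴/(8D³k) = (77.4×10³ × 6.1⁴)/(8 × 45.0³ × 24.545)
    = 1.07167e+08 / 1.78936e+07 = 5.989 → 6 coils

6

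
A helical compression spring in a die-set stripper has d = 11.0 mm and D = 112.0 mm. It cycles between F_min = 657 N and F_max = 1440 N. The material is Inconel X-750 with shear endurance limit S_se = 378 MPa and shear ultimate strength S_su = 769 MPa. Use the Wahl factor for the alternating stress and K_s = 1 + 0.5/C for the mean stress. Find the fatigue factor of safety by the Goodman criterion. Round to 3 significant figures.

1.79

C = D/d = 112.0/11.0 = 10.1818; K_W = (4C−1)/(4C−4)+0.615/C = 1.1421; K_s = 1+0.5/C = 1.0491
F_a = (F_max−F_min)/2 = 391.5 N; F_m = (F_max+F_min)/2 = 1048.5 N
τ_a = K_W·8F_aD/(πd³) = 1.1421 × 83.89 = 95.81 MPa
τ_m = K_s·8F_mD/(πd³) = 1.0491 × 224.67 = 235.7 MPa
Goodman: 1/n_f = τ_a/S_se + τ_m/S_su = 95.81/378 + 235.7/769 = 0.25347 + 0.30651 = 0.55997
n_f = 1/0.55997 = 1.786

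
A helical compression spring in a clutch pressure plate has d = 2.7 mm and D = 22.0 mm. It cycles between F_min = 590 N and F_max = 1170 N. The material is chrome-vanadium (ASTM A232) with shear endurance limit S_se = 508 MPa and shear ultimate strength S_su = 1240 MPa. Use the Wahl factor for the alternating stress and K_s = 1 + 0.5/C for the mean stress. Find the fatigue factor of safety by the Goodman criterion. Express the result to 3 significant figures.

C = D/d = 22.0/2.7 = 8.1481; K_W = (4C−1)/(4C−4)+0.615/C = 1.1804; K_s = 1+0.5/C = 1.0614
F_a = (F_max−F_min)/2 = 290 N; F_m = (F_max+F_min)/2 = 880 N
τ_a = K_W·8F_aD/(πd³) = 1.1804 × 825.41 = 974.31 MPa
τ_m = K_s·8F_mD/(πd³) = 1.0614 × 2504.7 = 2658.4 MPa
Goodman: 1/n_f = τ_a/S_se + τ_m/S_su = 974.31/508 + 2658.4/1240 = 1.91794 + 2.14386 = 4.0618
n_f = 1/4.0618 = 0.2462

0.246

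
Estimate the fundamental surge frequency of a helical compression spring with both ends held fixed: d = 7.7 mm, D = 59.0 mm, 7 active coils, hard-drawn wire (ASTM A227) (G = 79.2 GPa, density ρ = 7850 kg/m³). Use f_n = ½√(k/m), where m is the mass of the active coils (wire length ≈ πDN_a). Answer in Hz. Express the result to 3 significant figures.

k = Gd⁴/(8D³N_a) = (79.2×10³)(7.7⁴)/(8·59.0³·7) = 24.207 N/mm = 24207 N/m
Wire length L = πDN_a = π·59.0·7 = 1297.5 mm
m = ρ·(πd²/4)·L = 7850 × 46.566×10⁻⁶ m² × 1.2975 m = 0.47429 kg
f_n = ½√(k/m) = 0.5·√(24207/0.47429) = 0.5·√(51039) = 112.96 Hz

113 Hz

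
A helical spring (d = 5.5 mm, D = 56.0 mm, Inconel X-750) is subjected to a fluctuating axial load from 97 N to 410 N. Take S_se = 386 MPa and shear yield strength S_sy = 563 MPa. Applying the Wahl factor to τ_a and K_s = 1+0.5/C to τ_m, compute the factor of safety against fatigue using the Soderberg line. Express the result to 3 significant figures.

1.25

C = D/d = 56.0/5.5 = 10.1818; K_W = (4C−1)/(4C−4)+0.615/C = 1.1421; K_s = 1+0.5/C = 1.0491
F_a = (F_max−F_min)/2 = 156.5 N; F_m = (F_max+F_min)/2 = 253.5 N
τ_a = K_W·8F_aD/(πd³) = 1.1421 × 134.14 = 153.2 MPa
τ_m = K_s·8F_mD/(πd³) = 1.0491 × 217.28 = 227.95 MPa
Soderberg: 1/n_f = τ_a/S_se + τ_m/S_sy = 153.2/386 + 227.95/563 = 0.39689 + 0.40488 = 0.80177
n_f = 1/0.80177 = 1.247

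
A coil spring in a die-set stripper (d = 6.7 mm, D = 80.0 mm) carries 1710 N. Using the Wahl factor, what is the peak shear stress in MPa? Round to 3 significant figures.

1300 MPa

Spring index C = D/d = 80.0/6.7 = 11.9403
K_W = (4C−1)/(4C−4) + 0.615/C = 46.761/43.761 + 0.0515 = 1.1201
τ₀ = 8FD/(πd³) = 8·1710·80.0/(π·6.7³) = 1.0944e+06/944.87 = 1158.2 MPa
τ_max = K·τ₀ = 1.1201 × 1158.2 = 1297.3 MPa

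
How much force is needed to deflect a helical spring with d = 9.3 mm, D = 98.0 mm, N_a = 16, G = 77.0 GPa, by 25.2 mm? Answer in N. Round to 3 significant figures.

120 N

k = Gd⁴/(8D³N_a) = (77.0×10³)(9.3⁴)/(8·98.0³·16) = 4.7812 N/mm
F = k·δ = 4.7812 × 25.2 = 120.49 N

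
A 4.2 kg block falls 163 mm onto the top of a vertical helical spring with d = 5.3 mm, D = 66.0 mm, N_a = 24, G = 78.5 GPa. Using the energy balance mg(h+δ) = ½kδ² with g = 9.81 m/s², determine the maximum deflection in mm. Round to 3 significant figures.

152 mm

k = Gd⁴/(8D³N_a) = (78.5×10³)(5.3⁴)/(8·66.0³·24) = 1.1221 N/mm
W = mg = 4.2 × 9.81 = 41.202 N
½kδ² − Wδ − Wh = 0 → δ = (W + √(W² + 2kWh))/k
δ = (41.202 + √(1697.6 + 15072.2))/1.1221 = (41.202 + 129.5)/1.1221 = 152.12 mm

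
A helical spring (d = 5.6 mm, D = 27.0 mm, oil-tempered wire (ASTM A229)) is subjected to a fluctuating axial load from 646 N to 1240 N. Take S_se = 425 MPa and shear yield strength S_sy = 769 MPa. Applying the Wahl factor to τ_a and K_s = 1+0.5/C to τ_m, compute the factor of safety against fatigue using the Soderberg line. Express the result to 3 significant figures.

1.12

C = D/d = 27.0/5.6 = 4.8214; K_W = (4C−1)/(4C−4)+0.615/C = 1.3238; K_s = 1+0.5/C = 1.1037
F_a = (F_max−F_min)/2 = 297 N; F_m = (F_max+F_min)/2 = 943 N
τ_a = K_W·8F_aD/(πd³) = 1.3238 × 116.28 = 153.93 MPa
τ_m = K_s·8F_mD/(πd³) = 1.1037 × 369.19 = 407.48 MPa
Soderberg: 1/n_f = τ_a/S_se + τ_m/S_sy = 153.93/425 + 407.48/769 = 0.36219 + 0.52988 = 0.89207
n_f = 1/0.89207 = 1.121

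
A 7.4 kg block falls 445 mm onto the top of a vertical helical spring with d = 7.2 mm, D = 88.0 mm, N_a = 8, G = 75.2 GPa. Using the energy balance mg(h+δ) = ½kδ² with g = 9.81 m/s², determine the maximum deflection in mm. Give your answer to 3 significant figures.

135 mm

k = Gd⁴/(8D³N_a) = (75.2×10³)(7.2⁴)/(8·88.0³·8) = 4.6336 N/mm
W = mg = 7.4 × 9.81 = 72.594 N
½kδ² − Wδ − Wh = 0 → δ = (W + √(W² + 2kWh))/k
δ = (72.594 + √(5269.9 + 299372))/4.6336 = (72.594 + 551.94)/4.6336 = 134.78 mm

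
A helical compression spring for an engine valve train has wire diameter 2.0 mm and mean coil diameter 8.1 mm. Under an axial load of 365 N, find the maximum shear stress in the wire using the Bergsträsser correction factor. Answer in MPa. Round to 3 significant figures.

Spring index C = D/d = 8.1/2.0 = 4.0500
K_B = (4C+2)/(4C−3) = 18.200/13.200 = 1.3788
τ₀ = 8FD/(πd³) = 8·365·8.1/(π·2.0³) = 23652/25.133 = 941.08 MPa
τ_max = K·τ₀ = 1.3788 × 941.08 = 1297.6 MPa

1300 MPa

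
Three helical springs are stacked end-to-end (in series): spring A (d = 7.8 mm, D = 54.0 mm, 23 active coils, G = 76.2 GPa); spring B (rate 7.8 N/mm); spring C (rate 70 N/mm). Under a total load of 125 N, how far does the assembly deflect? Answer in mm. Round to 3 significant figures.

30.7 mm

k_A = Gd⁴/(8D³N_a) = (76.2×10³)(7.8⁴)/(8·54.0³·23) = 9.735 N/mm
Series: 1/k_eq = 1/9.735 + 1/7.8 + 1/70 = 0.24521; k_eq = 4.0781 N/mm
δ = F/k_eq = 125/4.0781 = 30.652 mm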